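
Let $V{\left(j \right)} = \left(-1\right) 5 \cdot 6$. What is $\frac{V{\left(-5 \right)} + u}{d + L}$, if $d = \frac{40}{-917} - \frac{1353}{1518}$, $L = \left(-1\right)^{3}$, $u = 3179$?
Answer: $- \frac{132831118}{81619} \approx -1627.5$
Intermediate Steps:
$L = -1$
$d = - \frac{39437}{42182}$ ($d = 40 \left(- \frac{1}{917}\right) - \frac{41}{46} = - \frac{40}{917} - \frac{41}{46} = - \frac{39437}{42182} \approx -0.93493$)
$V{\left(j \right)} = -30$ ($V{\left(j \right)} = \left(-5\right) 6 = -30$)
$\frac{V{\left(-5 \right)} + u}{d + L} = \frac{-30 + 3179}{- \frac{39437}{42182} - 1} = \frac{3149}{- \frac{81619}{42182}} = 3149 \left(- \frac{42182}{81619}\right) = - \frac{132831118}{81619}$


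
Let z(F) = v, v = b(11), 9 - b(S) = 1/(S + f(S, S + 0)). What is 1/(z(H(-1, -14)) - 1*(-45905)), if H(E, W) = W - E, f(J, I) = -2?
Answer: 9/413225 ≈ 2.1780e-5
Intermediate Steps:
b(S) = 9 - 1/(-2 + S) (b(S) = 9 - 1/(S - 2) = 9 - 1/(-2 + S))
v = 80/9 (v = (-19 + 9*11)/(-2 + 11) = (-19 + 99)/9 = (1/9)*80 = 80/9 ≈ 8.8889)
z(F) = 80/9
1/(z(H(-1, -14)) - 1*(-45905)) = 1/(80/9 - 1*(-45905)) = 1/(80/9 + 45905) = 1/(413225/9) = 9/413225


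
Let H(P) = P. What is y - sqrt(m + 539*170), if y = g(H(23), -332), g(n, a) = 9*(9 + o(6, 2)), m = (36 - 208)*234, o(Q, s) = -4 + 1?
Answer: 54 - sqrt(51382) ≈ -172.68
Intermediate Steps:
o(Q, s) = -3
m = -40248 (m = -172*234 = -40248)
g(n, a) = 54 (g(n, a) = 9*(9 - 3) = 9*6 = 54)
y = 54
y - sqrt(m + 539*170) = 54 - sqrt(-40248 + 539*170) = 54 - sqrt(-40248 + 91630) = 54 - sqrt(51382)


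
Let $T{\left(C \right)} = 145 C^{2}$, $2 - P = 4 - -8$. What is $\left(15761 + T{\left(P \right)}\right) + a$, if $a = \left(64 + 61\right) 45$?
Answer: $35886$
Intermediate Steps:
$P = -10$ ($P = 2 - \left(4 - -8\right) = 2 - \left(4 + 8\right) = 2 - 12 = -10$)
$a = 5625$ ($a = 125 \cdot 45 = 5625$)
$\left(15761 + T{\left(P \right)}\right) + a = \left(15761 + 145 \left(-10\right)^{2}\right) + 5625 = \left(15761 + 145 \cdot 100\right) + 5625 = \left(15761 + 14500\right) + 5625 = 30261 + 5625 = 35886$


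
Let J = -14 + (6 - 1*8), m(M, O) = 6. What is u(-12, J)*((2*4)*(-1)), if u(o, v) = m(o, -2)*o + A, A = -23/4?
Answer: 622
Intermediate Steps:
A = -23/4 (A = -23*¼ = -23/4 ≈ -5.7500)
J = -16 (J = -14 + (6 - 8) = -14 - 2 = -16)
u(o, v) = -23/4 + 6*o (u(o, v) = 6*o - 23/4 = -23/4 + 6*o)
u(-12, J)*((2*4)*(-1)) = (-23/4 + 6*(-12))*((2*4)*(-1)) = (-23/4 - 72)*(8*(-1)) = -311/4*(-8) = 622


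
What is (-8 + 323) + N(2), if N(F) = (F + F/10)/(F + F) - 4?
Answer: 6231/20 ≈ 311.55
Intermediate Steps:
N(F) = -69/20 (N(F) = (F + F*(⅒))/((2*F)) - 4 = (F + F/10)*(1/(2*F)) - 4 = (11*F/10)*(1/(2*F)) - 4 = 11/20 - 4 = -69/20)
(-8 + 323) + N(2) = (-8 + 323) - 69/20 = 315 - 69/20 = 6231/20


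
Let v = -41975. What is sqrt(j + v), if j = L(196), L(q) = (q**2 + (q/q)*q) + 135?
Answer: 2*I*sqrt(807) ≈ 56.815*I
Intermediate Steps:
L(q) = 135 + q + q**2 (L(q) = (q**2 + 1*q) + 135 = (q**2 + q) + 135 = (q + q**2) + 135 = 135 + q + q**2)
j = 38747 (j = 135 + 196 + 196**2 = 135 + 196 + 38416 = 38747)
sqrt(j + v) = sqrt(38747 - 41975) = sqrt(-3228) = 2*I*sqrt(807)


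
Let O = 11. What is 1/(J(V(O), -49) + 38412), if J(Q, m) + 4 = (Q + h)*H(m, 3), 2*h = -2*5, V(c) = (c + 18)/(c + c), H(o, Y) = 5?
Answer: 22/844571 ≈ 2.6049e-5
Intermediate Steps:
V(c) = (18 + c)/(2*c) (V(c) = (18 + c)/((2*c)) = (18 + c)*(1/(2*c)) = (18 + c)/(2*c))
h = -5 (h = (-2*5)/2 = (1/2)*(-10) = -5)
J(Q, m) = -29 + 5*Q (J(Q, m) = -4 + (Q - 5)*5 = -4 + (-5 + Q)*5 = -4 + (-25 + 5*Q) = -29 + 5*Q)
1/(J(V(O), -49) + 38412) = 1/((-29 + 5*((1/2)*(18 + 11)/11)) + 38412) = 1/((-29 + 5*((1/2)*(1/11)*29)) + 38412) = 1/((-29 + 5*(29/22)) + 38412) = 1/((-29 + 145/22) + 38412) = 1/(-493/22 + 38412) = 1/(844571/22) = 22/844571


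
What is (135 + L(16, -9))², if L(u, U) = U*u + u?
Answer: 49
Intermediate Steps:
L(u, U) = u + U*u
(135 + L(16, -9))² = (135 + 16*(1 - 9))² = (135 + 16*(-8))² = (135 - 128)² = 7² = 49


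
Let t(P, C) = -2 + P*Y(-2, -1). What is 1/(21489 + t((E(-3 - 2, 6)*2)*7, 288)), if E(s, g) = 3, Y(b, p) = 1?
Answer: 1/21529 ≈ 4.6449e-5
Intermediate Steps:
t(P, C) = -2 + P (t(P, C) = -2 + P*1 = -2 + P)
1/(21489 + t((E(-3 - 2, 6)*2)*7, 288)) = 1/(21489 + (-2 + (3*2)*7)) = 1/(21489 + (-2 + 6*7)) = 1/(21489 + (-2 + 42)) = 1/(21489 + 40) = 1/21529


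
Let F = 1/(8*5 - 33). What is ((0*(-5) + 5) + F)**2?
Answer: 1296/49 ≈ 26.449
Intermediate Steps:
F = 1/7 (F = 1/(40 - 33) = 1/7 ≈ 0.14286)
((0*(-5) + 5) + F)**2 = ((0*(-5) + 5) + 1/7)**2 = ((0 + 5) + 1/7)**2 = (5 + 1/7)**2 = (36/7)**2 = 1296/49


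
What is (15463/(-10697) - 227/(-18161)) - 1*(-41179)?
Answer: 7999492512519/194268217 ≈ 41178.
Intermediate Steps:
(15463/(-10697) - 227/(-18161)) - 1*(-41179) = (15463*(-1/10697) - 227*(-1/18161)) + 41179 = (-15463/10697 + 227/18161) + 41179 = -278395324/194268217 + 41179 = 7999492512519/194268217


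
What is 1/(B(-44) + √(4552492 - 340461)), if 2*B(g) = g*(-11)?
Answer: -242/4153467 + √4212031/4153467 ≈ 0.00043586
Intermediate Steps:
B(g) = -11*g/2 (B(g) = (g*(-11))/2 = (-11*g)/2 = -11*g/2)
1/(B(-44) + √(4552492 - 340461)) = 1/(-11/2*(-44) + √(4552492 - 340461)) = 1/(242 + √4212031)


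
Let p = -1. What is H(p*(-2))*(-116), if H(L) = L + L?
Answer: -464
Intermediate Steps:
H(L) = 2*L
H(p*(-2))*(-116) = (2*(-1*(-2)))*(-116) = (2*2)*(-116) = 4*(-116) = -464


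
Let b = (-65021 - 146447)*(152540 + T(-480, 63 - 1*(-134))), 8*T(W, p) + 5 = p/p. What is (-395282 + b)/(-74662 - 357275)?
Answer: 32257618268/431937 ≈ 74681.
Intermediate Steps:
T(W, p) = -½ (T(W, p) = -5/8 + (p/p)/8 = -5/8 + (⅛)*1 = -5/8 + ⅛ = -½)
b = -32257222986 (b = (-65021 - 146447)*(152540 - ½) = -211468*305079/2 = -32257222986)
(-395282 + b)/(-74662 - 357275) = (-395282 - 32257222986)/(-74662 - 357275) = -32257618268/(-431937) = -32257618268*(-1/431937) = 32257618268/431937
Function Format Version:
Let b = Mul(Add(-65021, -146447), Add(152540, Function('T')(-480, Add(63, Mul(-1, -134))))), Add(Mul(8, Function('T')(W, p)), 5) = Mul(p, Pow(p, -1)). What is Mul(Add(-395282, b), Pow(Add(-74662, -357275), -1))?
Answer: Rational(32257618268, 431937) ≈ 74681.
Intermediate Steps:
Function('T')(W, p) = Rational(-1, 2) (Function('T')(W, p) = Add(Rational(-5, 8), Mul(Rational(1, 8), Mul(p, Pow(p, -1)))) = Add(Rational(-5, 8), Mul(Rational(1, 8), 1)) = Add(Rational(-5, 8), Rational(1, 8)) = Rational(-1, 2))
b = -32257222986 (b = Mul(Add(-65021, -146447), Add(152540, Rational(-1, 2))) = Mul(-211468, Rational(305079, 2)) = -32257222986)
Mul(Add(-395282, b), Pow(Add(-74662, -357275), -1)) = Mul(Add(-395282, -32257222986), Pow(Add(-74662, -357275), -1)) = Mul(-32257618268, Pow(-431937, -1)) = Mul(-32257618268, Rational(-1, 431937)) = Rational(32257618268, 431937)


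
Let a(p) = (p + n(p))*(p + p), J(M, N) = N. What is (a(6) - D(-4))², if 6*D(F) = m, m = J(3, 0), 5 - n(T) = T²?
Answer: 90000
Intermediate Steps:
n(T) = 5 - T²
a(p) = 2*p*(5 + p - p²) (a(p) = (p + (5 - p²))*(p + p) = (5 + p - p²)*(2*p) = 2*p*(5 + p - p²))
m = 0
D(F) = 0 (D(F) = (⅙)*0 = 0)
(a(6) - D(-4))² = (2*6*(5 + 6 - 1*6²) - 1*0)² = (2*6*(5 + 6 - 1*36) + 0)² = (2*6*(5 + 6 - 36) + 0)² = (2*6*(-25) + 0)² = (-300 + 0)² = (-300)² = 90000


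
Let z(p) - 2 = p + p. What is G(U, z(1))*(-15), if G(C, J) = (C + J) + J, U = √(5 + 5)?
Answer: -120 - 15*√10 ≈ -167.43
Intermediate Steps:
z(p) = 2 + 2*p (z(p) = 2 + (p + p) = 2 + 2*p)
U = √10 ≈ 3.1623
G(C, J) = C + 2*J
G(U, z(1))*(-15) = (√10 + 2*(2 + 2*1))*(-15) = (√10 + 2*(2 + 2))*(-15) = (√10 + 2*4)*(-15) = (√10 + 8)*(-15) = (8 + √10)*(-15) = -120 - 15*√10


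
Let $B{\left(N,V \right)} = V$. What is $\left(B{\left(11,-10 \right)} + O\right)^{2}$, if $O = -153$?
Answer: $26569$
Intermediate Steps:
$\left(B{\left(11,-10 \right)} + O\right)^{2} = \left(-10 - 153\right)^{2} = \left(-163\right)^{2} = 26569$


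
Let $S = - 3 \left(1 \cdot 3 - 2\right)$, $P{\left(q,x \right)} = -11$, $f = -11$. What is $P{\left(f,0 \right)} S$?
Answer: $33$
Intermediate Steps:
$S = -3$ ($S = - 3 \left(3 - 2\right) = \left(-3\right) 1 = -3$)
$P{\left(f,0 \right)} S = \left(-11\right) \left(-3\right) = 33$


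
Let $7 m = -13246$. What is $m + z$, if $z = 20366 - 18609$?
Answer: $- \frac{947}{7} \approx -135.29$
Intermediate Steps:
$z = 1757$
$m = - \frac{13246}{7}$ ($m = \frac{1}{7} \left(-13246\right) = - \frac{13246}{7} \approx -1892.3$)
$m + z = - \frac{13246}{7} + 1757 = - \frac{947}{7}$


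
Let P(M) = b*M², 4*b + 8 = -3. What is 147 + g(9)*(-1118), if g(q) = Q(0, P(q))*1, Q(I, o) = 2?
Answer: -2089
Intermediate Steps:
b = -11/4 (b = -2 + (¼)*(-3) = -2 - ¾ = -11/4 ≈ -2.7500)
P(M) = -11*M²/4
g(q) = 2 (g(q) = 2*1 = 2)
147 + g(9)*(-1118) = 147 + 2*(-1118) = 147 - 2236 = -2089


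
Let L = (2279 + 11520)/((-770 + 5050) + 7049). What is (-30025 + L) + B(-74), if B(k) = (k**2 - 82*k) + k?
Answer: -210195796/11329 ≈ -18554.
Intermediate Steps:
B(k) = k**2 - 81*k
L = 13799/11329 (L = 13799/(4280 + 7049) = 13799/11329 ≈ 1.2180)
(-30025 + L) + B(-74) = (-30025 + 13799/11329) - 74*(-81 - 74) = -340139426/11329 - 74*(-155) = -340139426/11329 + 11470 = -210195796/11329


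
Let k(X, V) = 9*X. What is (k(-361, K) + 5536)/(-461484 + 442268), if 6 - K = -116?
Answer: -2287/19216 ≈ -0.11902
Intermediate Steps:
K = 122 (K = 6 - 1*(-116) = 6 + 116 = 122)
(k(-361, K) + 5536)/(-461484 + 442268) = (9*(-361) + 5536)/(-461484 + 442268) = (-3249 + 5536)/(-19216) = 2287*(-1/19216) = -2287/19216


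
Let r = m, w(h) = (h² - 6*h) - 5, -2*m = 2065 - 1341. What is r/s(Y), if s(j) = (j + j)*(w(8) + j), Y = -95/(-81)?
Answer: -1187541/93670 ≈ -12.678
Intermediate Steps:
m = -362 (m = -(2065 - 1341)/2 = -½*724 = -362)
w(h) = -5 + h² - 6*h
r = -362
Y = 95/81 (Y = -95*(-1/81) = 95/81 ≈ 1.1728)
s(j) = 2*j*(11 + j) (s(j) = (j + j)*((-5 + 8² - 6*8) + j) = (2*j)*((-5 + 64 - 48) + j) = (2*j)*(11 + j) = 2*j*(11 + j))
r/s(Y) = -362*81/(190*(11 + 95/81)) = -362/(2*(95/81)*(986/81)) = -362/187340/6561 = -362*6561/187340 = -1187541/93670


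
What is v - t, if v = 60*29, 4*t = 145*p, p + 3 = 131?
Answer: -2900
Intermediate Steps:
p = 128 (p = -3 + 131 = 128)
t = 4640 (t = (145*128)/4 = (1/4)*18560 = 4640)
v = 1740
v - t = 1740 - 1*4640 = 1740 - 4640 = -2900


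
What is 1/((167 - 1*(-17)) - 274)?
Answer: -1/90 ≈ -0.011111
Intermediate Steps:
1/((167 - 1*(-17)) - 274) = 1/((167 + 17) - 274) = 1/(184 - 274) = 1/(-90) = -1/90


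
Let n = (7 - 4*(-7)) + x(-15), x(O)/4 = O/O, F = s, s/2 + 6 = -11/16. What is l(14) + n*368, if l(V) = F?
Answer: 114709/8 ≈ 14339.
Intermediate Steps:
s = -107/8 (s = -12 + 2*(-11/16) = -12 - 11/8 = -107/8 ≈ -13.375)
F = -107/8 ≈ -13.375
x(O) = 4 (x(O) = 4*(O/O) = 4*1 = 4)
l(V) = -107/8
n = 39 (n = (7 - 4*(-7)) + 4 = (7 + 28) + 4 = 35 + 4 = 39)
l(14) + n*368 = -107/8 + 39*368 = -107/8 + 14352 = 114709/8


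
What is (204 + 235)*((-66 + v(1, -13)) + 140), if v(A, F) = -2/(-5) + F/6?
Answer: 951313/30 ≈ 31710.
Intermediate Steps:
v(A, F) = ⅖ + F/6 (v(A, F) = -2*(-⅕) + F*(⅙) = ⅖ + F/6)
(204 + 235)*((-66 + v(1, -13)) + 140) = (204 + 235)*((-66 + (⅖ + (⅙)*(-13))) + 140) = 439*((-66 + (⅖ - 13/6)) + 140) = 439*((-66 - 53/30) + 140) = 439*(-2033/30 + 140) = 439*(2167/30) = 951313/30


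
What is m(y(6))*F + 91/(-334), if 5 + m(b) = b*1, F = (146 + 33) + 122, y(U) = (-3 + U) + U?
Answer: 402045/334 ≈ 1203.7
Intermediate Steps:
y(U) = -3 + 2*U
F = 301 (F = 179 + 122 = 301)
m(b) = -5 + b (m(b) = -5 + b*1 = -5 + b)
m(y(6))*F + 91/(-334) = (-5 + (-3 + 2*6))*301 + 91/(-334) = (-5 + (-3 + 12))*301 + 91*(-1/334) = (-5 + 9)*301 - 91/334 = 4*301 - 91/334 = 1204 - 91/334 = 402045/334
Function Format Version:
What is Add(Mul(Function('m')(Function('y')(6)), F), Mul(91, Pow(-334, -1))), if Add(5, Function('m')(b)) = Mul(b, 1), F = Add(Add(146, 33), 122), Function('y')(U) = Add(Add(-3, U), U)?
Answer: Rational(402045, 334) ≈ 1203.7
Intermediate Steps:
Function('y')(U) = Add(-3, Mul(2, U))
F = 301 (F = Add(179, 122) = 301)
Function('m')(b) = Add(-5, b) (Function('m')(b) = Add(-5, Mul(b, 1)) = Add(-5, b))
Add(Mul(Function('m')(Function('y')(6)), F), Mul(91, Pow(-334, -1))) = Add(Mul(Add(-5, Add(-3, Mul(2, 6))), 301), Mul(91, Pow(-334, -1))) = Add(Mul(Add(-5, Add(-3, 12)), 301), Mul(91, Rational(-1, 334))) = Add(Mul(Add(-5, 9), 301), Rational(-91, 334)) = Add(Mul(4, 301), Rational(-91, 334)) = Add(1204, Rational(-91, 334)) = Rational(402045, 334)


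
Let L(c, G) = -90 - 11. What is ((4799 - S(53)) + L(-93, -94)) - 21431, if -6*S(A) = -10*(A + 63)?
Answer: -50779/3 ≈ -16926.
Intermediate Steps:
L(c, G) = -101
S(A) = 105 + 5*A/3 (S(A) = -(-5)*(A + 63)/3 = -(-5)*(63 + A)/3 = -(-630 - 10*A)/6 = 105 + 5*A/3)
((4799 - S(53)) + L(-93, -94)) - 21431 = ((4799 - (105 + (5/3)*53)) - 101) - 21431 = ((4799 - (105 + 265/3)) - 101) - 21431 = ((4799 - 1*580/3) - 101) - 21431 = ((4799 - 580/3) - 101) - 21431 = (13817/3 - 101) - 21431 = 13514/3 - 21431 = -50779/3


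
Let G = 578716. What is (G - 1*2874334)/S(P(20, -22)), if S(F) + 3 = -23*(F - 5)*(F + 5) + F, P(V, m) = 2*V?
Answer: 1147809/18094 ≈ 63.436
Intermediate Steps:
S(F) = -3 + F - 23*(-5 + F)*(5 + F) (S(F) = -3 + (-23*(F - 5)*(F + 5) + F) = -3 + (-23*(-5 + F)*(5 + F) + F) = -3 + (F - 23*(-5 + F)*(5 + F)) = -3 + F - 23*(-5 + F)*(5 + F))
(G - 1*2874334)/S(P(20, -22)) = (578716 - 1*2874334)/(572 + 2*20 - 23*(2*20)**2) = (578716 - 2874334)/(572 + 40 - 23*40**2) = -2295618/(572 + 40 - 23*1600) = -2295618/(572 + 40 - 36800) = -2295618/(-36188) = -2295618*(-1/36188) = 1147809/18094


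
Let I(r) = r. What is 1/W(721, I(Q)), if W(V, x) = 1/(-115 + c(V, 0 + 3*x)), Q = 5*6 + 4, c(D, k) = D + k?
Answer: 708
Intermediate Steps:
Q = 34 (Q = 30 + 4 = 34)
W(V, x) = 1/(-115 + V + 3*x) (W(V, x) = 1/(-115 + (V + (0 + 3*x))) = 1/(-115 + (V + 3*x)) = 1/(-115 + V + 3*x))
1/W(721, I(Q)) = 1/(1/(-115 + 721 + 3*34)) = 1/(1/(-115 + 721 + 102)) = 1/(1/708) = 708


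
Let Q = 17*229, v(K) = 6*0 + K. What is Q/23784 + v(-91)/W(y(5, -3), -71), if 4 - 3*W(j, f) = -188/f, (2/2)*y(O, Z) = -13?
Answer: -19192981/95136 ≈ -201.74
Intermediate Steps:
y(O, Z) = -13
W(j, f) = 4/3 + 188/(3*f) (W(j, f) = 4/3 - (-188)/(3*f) = 4/3 + 188/(3*f))
v(K) = K (v(K) = 0 + K = K)
Q = 3893
Q/23784 + v(-91)/W(y(5, -3), -71) = 3893/23784 - 91*(-213/(4*(47 - 71))) = 3893*(1/23784) - 91/((4/3)*(-1/71)*(-24)) = 3893/23784 - 91/32/71 = 3893/23784 - 91*71/32 = 3893/23784 - 6461/32 = -19192981/95136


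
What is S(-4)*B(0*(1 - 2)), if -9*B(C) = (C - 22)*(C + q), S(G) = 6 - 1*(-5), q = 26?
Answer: 6292/9 ≈ 699.11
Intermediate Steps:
S(G) = 11 (S(G) = 6 + 5 = 11)
B(C) = -(-22 + C)*(26 + C)/9 (B(C) = -(C - 22)*(C + 26)/9 = -(-22 + C)*(26 + C)/9)
S(-4)*B(0*(1 - 2)) = 11*(572/9 - 0*(1 - 2) - (0*(1 - 2))²/9) = 11*(572/9 - 0*(-1) - (0*(-1))²/9) = 11*(572/9 - 4/9*0 - ⅑*0²) = 11*(572/9 + 0 - ⅑*0) = 11*(572/9 + 0 + 0) = 11*(572/9) = 6292/9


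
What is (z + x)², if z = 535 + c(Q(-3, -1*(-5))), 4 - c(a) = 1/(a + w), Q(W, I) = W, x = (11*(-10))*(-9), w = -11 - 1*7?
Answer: 1031052100/441 ≈ 2.3380e+6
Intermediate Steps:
w = -18 (w = -11 - 7 = -18)
x = 990 (x = -110*(-9) = 990)
c(a) = 4 - 1/(-18 + a) (c(a) = 4 - 1/(a - 18) = 4 - 1/(-18 + a))
z = 11320/21 (z = 535 + (-73 + 4*(-3))/(-18 - 3) = 535 + (-73 - 12)/(-21) = 535 - 1/21*(-85) = 535 + 85/21 = 11320/21 ≈ 539.05)
(z + x)² = (11320/21 + 990)² = (32110/21)² = 1031052100/441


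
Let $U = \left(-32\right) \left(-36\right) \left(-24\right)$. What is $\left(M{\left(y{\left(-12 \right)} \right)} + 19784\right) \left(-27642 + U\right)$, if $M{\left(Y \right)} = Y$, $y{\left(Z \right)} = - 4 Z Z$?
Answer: $-1062010320$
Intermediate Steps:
$U = -27648$ ($U = 1152 \left(-24\right) = -27648$)
$y{\left(Z \right)} = - 4 Z^{2}$
$\left(M{\left(y{\left(-12 \right)} \right)} + 19784\right) \left(-27642 + U\right) = \left(- 4 \left(-12\right)^{2} + 19784\right) \left(-27642 - 27648\right) = \left(\left(-4\right) 144 + 19784\right) \left(-55290\right) = \left(-576 + 19784\right) \left(-55290\right) = 19208 \left(-55290\right) = -1062010320$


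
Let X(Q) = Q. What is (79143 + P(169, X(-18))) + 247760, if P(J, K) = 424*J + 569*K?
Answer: 388317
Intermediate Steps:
(79143 + P(169, X(-18))) + 247760 = (79143 + (424*169 + 569*(-18))) + 247760 = (79143 + (71656 - 10242)) + 247760 = (79143 + 61414) + 247760 = 140557 + 247760 = 388317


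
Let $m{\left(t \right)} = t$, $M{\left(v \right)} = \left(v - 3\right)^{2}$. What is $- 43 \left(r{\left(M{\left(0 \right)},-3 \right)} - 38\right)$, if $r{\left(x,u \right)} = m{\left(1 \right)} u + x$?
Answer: $1376$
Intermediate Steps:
$M{\left(v \right)} = \left(-3 + v\right)^{2}$
$r{\left(x,u \right)} = u + x$ ($r{\left(x,u \right)} = 1 u + x = u + x$)
$- 43 \left(r{\left(M{\left(0 \right)},-3 \right)} - 38\right) = - 43 \left(\left(-3 + \left(-3 + 0\right)^{2}\right) - 38\right) = - 43 \left(\left(-3 + \left(-3\right)^{2}\right) - 38\right) = - 43 \left(\left(-3 + 9\right) - 38\right) = - 43 \left(6 - 38\right) = \left(-43\right) \left(-32\right) = 1376$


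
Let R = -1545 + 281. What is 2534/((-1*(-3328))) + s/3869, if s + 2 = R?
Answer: 2795399/6438016 ≈ 0.43420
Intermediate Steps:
R = -1264
s = -1266 (s = -2 - 1264 = -1266)
2534/((-1*(-3328))) + s/3869 = 2534/((-1*(-3328))) - 1266/3869 = 2534/3328 - 1266*1/3869 = 2534*(1/3328) - 1266/3869 = 1267/1664 - 1266/3869 = 2795399/6438016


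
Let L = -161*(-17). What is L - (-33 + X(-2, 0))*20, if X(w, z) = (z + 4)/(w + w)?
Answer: 3417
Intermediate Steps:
X(w, z) = (4 + z)/(2*w) (X(w, z) = (4 + z)/((2*w)) = (4 + z)*(1/(2*w)) = (4 + z)/(2*w))
L = 2737
L - (-33 + X(-2, 0))*20 = 2737 - (-33 + (½)*(4 + 0)/(-2))*20 = 2737 - (-33 + (½)*(-½)*4)*20 = 2737 - (-33 - 1)*20 = 2737 - (-34)*20 = 2737 - 1*(-680) = 2737 + 680 = 3417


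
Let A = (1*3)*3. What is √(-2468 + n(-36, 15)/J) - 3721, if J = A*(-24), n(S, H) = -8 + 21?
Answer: -3721 + I*√3198606/36 ≈ -3721.0 + 49.68*I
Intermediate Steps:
A = 9 (A = 3*3 = 9)
n(S, H) = 13
J = -216 (J = 9*(-24) = -216)
√(-2468 + n(-36, 15)/J) - 3721 = √(-2468 + 13/(-216)) - 3721 = √(-2468 + 13*(-1/216)) - 3721 = √(-2468 - 13/216) - 3721 = √(-533101/216) - 3721 = I*√3198606/36 - 3721 = -3721 + I*√3198606/36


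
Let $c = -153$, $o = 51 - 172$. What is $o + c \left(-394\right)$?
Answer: $60161$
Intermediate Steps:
$o = -121$ ($o = 51 - 172 = -121$)
$o + c \left(-394\right) = -121 - -60282 = -121 + 60282 = 60161$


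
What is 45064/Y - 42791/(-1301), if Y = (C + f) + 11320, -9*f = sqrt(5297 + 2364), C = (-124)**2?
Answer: 55254533639467/1597926455905 + 405576*sqrt(7661)/57726782035 ≈ 34.580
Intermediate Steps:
C = 15376
f = -sqrt(7661)/9 (f = -sqrt(5297 + 2364)/9 = -sqrt(7661)/9 ≈ -9.7252)
Y = 26696 - sqrt(7661)/9 (Y = (15376 - sqrt(7661)/9) + 11320 = 26696 - sqrt(7661)/9 ≈ 26686.)
45064/Y - 42791/(-1301) = 45064/(26696 - sqrt(7661)/9) - 42791/(-1301) = 45064/(26696 - sqrt(7661)/9) - 42791*(-1/1301) = 45064/(26696 - sqrt(7661)/9) + 42791/1301 = 42791/1301 + 45064/(26696 - sqrt(7661)/9)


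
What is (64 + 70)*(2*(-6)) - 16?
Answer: -1624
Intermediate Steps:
(64 + 70)*(2*(-6)) - 16 = 134*(-12) - 16 = -1608 - 16 = -1624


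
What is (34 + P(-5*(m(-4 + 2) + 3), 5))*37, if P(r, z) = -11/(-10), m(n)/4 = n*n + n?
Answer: 12987/10 ≈ 1298.7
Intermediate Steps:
m(n) = 4*n + 4*n**2 (m(n) = 4*(n*n + n) = 4*(n**2 + n) = 4*(n + n**2) = 4*n + 4*n**2)
P(r, z) = 11/10 (P(r, z) = -11*(-1/10) = 11/10)
(34 + P(-5*(m(-4 + 2) + 3), 5))*37 = (34 + 11/10)*37 = (351/10)*37 = 12987/10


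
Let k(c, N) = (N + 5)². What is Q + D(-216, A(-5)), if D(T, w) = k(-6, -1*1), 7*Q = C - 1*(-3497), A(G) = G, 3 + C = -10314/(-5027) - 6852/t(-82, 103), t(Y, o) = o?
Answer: 261962232/517781 ≈ 505.93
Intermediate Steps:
C = -34936005/517781 (C = -3 + (-10314/(-5027) - 6852/103) = -3 + (-10314*(-1/5027) - 6852*1/103) = -3 + (10314/5027 - 6852/103) = -3 - 33382662/517781 = -34936005/517781 ≈ -67.473)
Q = 253677736/517781 (Q = (-34936005/517781 - 1*(-3497))/7 = (-34936005/517781 + 3497)/7 = (⅐)*(1775744152/517781) = 253677736/517781 ≈ 489.93)
k(c, N) = (5 + N)²
D(T, w) = 16 (D(T, w) = (5 - 1*1)² = (5 - 1)² = 4² = 16)
Q + D(-216, A(-5)) = 253677736/517781 + 16 = 261962232/517781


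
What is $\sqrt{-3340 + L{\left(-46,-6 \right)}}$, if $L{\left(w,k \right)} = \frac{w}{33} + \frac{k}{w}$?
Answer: $\frac{i \sqrt{1924838421}}{759} \approx 57.804 i$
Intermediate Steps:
$L{\left(w,k \right)} = \frac{w}{33} + \frac{k}{w}$ ($L{\left(w,k \right)} = w \frac{1}{33} + \frac{k}{w} = \frac{w}{33} + \frac{k}{w}$)
$\sqrt{-3340 + L{\left(-46,-6 \right)}} = \sqrt{-3340 + \left(\frac{1}{33} \left(-46\right) - \frac{6}{-46}\right)} = \sqrt{-3340 - \frac{959}{759}} = \sqrt{- \frac{2536019}{759}} = \frac{i \sqrt{1924838421}}{759}$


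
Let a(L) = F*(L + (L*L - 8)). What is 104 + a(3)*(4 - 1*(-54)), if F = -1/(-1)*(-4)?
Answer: -824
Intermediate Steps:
F = -4 (F = -1*(-1)*(-4) = 1*(-4) = -4)
a(L) = 32 - 4*L - 4*L² (a(L) = -4*(L + (L*L - 8)) = -4*(L + (L² - 8)) = -4*(L + (-8 + L²)) = -4*(-8 + L + L²) = 32 - 4*L - 4*L²)
104 + a(3)*(4 - 1*(-54)) = 104 + (32 - 4*3 - 4*3²)*(4 - 1*(-54)) = 104 + (32 - 12 - 4*9)*(4 + 54) = 104 + (32 - 12 - 36)*58 = 104 - 16*58 = 104 - 928 = -824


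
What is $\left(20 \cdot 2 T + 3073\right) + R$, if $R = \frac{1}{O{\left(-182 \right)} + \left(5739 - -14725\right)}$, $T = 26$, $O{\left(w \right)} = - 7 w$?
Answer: $\frac{89408395}{21738} \approx 4113.0$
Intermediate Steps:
$R = \frac{1}{21738}$ ($R = \frac{1}{\left(-7\right) \left(-182\right) + \left(5739 - -14725\right)} = \frac{1}{1274 + \left(5739 + 14725\right)} = \frac{1}{1274 + 20464} = \frac{1}{21738} \approx 4.6002 \cdot 10^{-5}$)
$\left(20 \cdot 2 T + 3073\right) + R = \left(20 \cdot 2 \cdot 26 + 3073\right) + \frac{1}{21738} = \left(40 \cdot 26 + 3073\right) + \frac{1}{21738} = \left(1040 + 3073\right) + \frac{1}{21738} = 4113 + \frac{1}{21738} = \frac{89408395}{21738}$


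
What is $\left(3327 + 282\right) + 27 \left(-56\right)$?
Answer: $2097$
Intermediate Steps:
$\left(3327 + 282\right) + 27 \left(-56\right) = 3609 - 1512 = 2097$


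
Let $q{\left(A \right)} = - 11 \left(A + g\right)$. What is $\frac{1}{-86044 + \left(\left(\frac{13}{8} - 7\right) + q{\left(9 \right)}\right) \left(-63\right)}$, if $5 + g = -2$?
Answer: $- \frac{8}{674555} \approx -1.186 \cdot 10^{-5}$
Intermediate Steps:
$g = -7$ ($g = -5 - 2 = -7$)
$q{\left(A \right)} = 77 - 11 A$ ($q{\left(A \right)} = - 11 \left(A - 7\right) = - 11 \left(-7 + A\right) = 77 - 11 A$)
$\frac{1}{-86044 + \left(\left(\frac{13}{8} - 7\right) + q{\left(9 \right)}\right) \left(-63\right)} = \frac{1}{-86044 + \left(\left(\frac{13}{8} - 7\right) + \left(77 - 99\right)\right) \left(-63\right)} = \frac{1}{-86044 + \left(\left(13 \cdot \frac{1}{8} - 7\right) + \left(77 - 99\right)\right) \left(-63\right)} = \frac{1}{-86044 + \left(\left(\frac{13}{8} - 7\right) - 22\right) \left(-63\right)} = \frac{1}{-86044 + \left(- \frac{43}{8} - 22\right) \left(-63\right)} = \frac{1}{-86044 - - \frac{13797}{8}} = \frac{1}{-86044 + \frac{13797}{8}} = \frac{1}{- \frac{674555}{8}} = - \frac{8}{674555}$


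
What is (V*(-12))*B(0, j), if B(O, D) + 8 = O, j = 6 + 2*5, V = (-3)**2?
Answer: 864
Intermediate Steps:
V = 9
j = 16 (j = 6 + 10 = 16)
B(O, D) = -8 + O
(V*(-12))*B(0, j) = (9*(-12))*(-8 + 0) = -108*(-8) = 864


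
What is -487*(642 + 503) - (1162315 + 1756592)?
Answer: -3476522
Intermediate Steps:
-487*(642 + 503) - (1162315 + 1756592) = -487*1145 - 1*2918907 = -557615 - 2918907 = -3476522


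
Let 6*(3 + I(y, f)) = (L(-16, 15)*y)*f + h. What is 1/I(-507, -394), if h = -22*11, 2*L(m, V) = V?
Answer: 6/1497925 ≈ 4.0055e-6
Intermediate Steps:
L(m, V) = V/2
h = -242
I(y, f) = -130/3 + 5*f*y/4 (I(y, f) = -3 + ((((1/2)*15)*y)*f - 242)/6 = -3 + ((15*y/2)*f - 242)/6 = -3 + (15*f*y/2 - 242)/6 = -3 + (-242 + 15*f*y/2)/6 = -3 + (-121/3 + 5*f*y/4) = -130/3 + 5*f*y/4)
1/I(-507, -394) = 1/(-130/3 + (5/4)*(-394)*(-507)) = 1/(-130/3 + 499395/2) = 1/(1497925/6) = 6/1497925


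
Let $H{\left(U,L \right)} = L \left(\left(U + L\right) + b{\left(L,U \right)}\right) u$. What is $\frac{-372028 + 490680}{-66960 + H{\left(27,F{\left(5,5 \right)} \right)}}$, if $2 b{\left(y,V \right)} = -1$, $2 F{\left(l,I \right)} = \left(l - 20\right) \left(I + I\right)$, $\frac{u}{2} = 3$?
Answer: $- \frac{118652}{45135} \approx -2.6288$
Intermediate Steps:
$u = 6$ ($u = 2 \cdot 3 = 6$)
$F{\left(l,I \right)} = I \left(-20 + l\right)$ ($F{\left(l,I \right)} = \frac{\left(l - 20\right) \left(I + I\right)}{2} = \frac{\left(-20 + l\right) 2 I}{2} = \frac{2 I \left(-20 + l\right)}{2} = I \left(-20 + l\right)$)
$b{\left(y,V \right)} = - \frac{1}{2}$ ($b{\left(y,V \right)} = \frac{1}{2} \left(-1\right) = - \frac{1}{2}$)
$H{\left(U,L \right)} = 6 L \left(- \frac{1}{2} + L + U\right)$ ($H{\left(U,L \right)} = L \left(\left(U + L\right) - \frac{1}{2}\right) 6 = L \left(\left(L + U\right) - \frac{1}{2}\right) 6 = L \left(- \frac{1}{2} + L + U\right) 6 = 6 L \left(- \frac{1}{2} + L + U\right)$)
$\frac{-372028 + 490680}{-66960 + H{\left(27,F{\left(5,5 \right)} \right)}} = \frac{-372028 + 490680}{-66960 + 3 \cdot 5 \left(-20 + 5\right) \left(-1 + 2 \cdot 5 \left(-20 + 5\right) + 2 \cdot 27\right)} = \frac{118652}{-66960 + 3 \cdot 5 \left(-15\right) \left(-1 + 2 \cdot 5 \left(-15\right) + 54\right)} = \frac{118652}{-66960 + 3 \left(-75\right) \left(-1 + 2 \left(-75\right) + 54\right)} = \frac{118652}{-66960 + 3 \left(-75\right) \left(-1 - 150 + 54\right)} = \frac{118652}{-66960 + 3 \left(-75\right) \left(-97\right)} = \frac{118652}{-66960 + 21825} = \frac{118652}{-45135} = 118652 \left(- \frac{1}{45135}\right) = - \frac{118652}{45135}$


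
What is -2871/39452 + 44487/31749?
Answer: 554649915/417520516 ≈ 1.3284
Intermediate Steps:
-2871/39452 + 44487/31749 = -2871*1/39452 + 44487*(1/31749) = -2871/39452 + 14829/10583 = 554649915/417520516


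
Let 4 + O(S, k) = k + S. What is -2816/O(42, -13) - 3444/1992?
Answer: -474631/4150 ≈ -114.37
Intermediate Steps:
O(S, k) = -4 + S + k (O(S, k) = -4 + (k + S) = -4 + (S + k) = -4 + S + k)
-2816/O(42, -13) - 3444/1992 = -2816/(-4 + 42 - 13) - 3444/1992 = -2816/25 - 3444*1/1992 = -2816*1/25 - 287/166 = -2816/25 - 287/166 = -474631/4150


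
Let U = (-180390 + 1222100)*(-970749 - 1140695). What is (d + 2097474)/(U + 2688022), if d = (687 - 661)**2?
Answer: -36175/37922580021 ≈ -9.5392e-7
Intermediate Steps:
d = 676 (d = 26**2 = 676)
U = -2199512329240 (U = 1041710*(-2111444) = -2199512329240)
(d + 2097474)/(U + 2688022) = (676 + 2097474)/(-2199512329240 + 2688022) = 2098150/(-2199509641218) = 2098150*(-1/2199509641218) = -36175/37922580021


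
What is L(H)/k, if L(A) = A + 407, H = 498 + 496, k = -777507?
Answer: -467/259169 ≈ -0.0018019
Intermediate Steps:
H = 994
L(A) = 407 + A
L(H)/k = (407 + 994)/(-777507) = 1401*(-1/777507) = -467/259169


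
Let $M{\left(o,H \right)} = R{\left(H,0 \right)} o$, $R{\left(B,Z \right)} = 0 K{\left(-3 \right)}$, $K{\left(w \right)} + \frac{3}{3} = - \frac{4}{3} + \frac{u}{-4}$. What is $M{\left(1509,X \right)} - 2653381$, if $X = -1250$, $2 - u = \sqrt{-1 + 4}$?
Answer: $-2653381$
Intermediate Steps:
$u = 2 - \sqrt{3}$ ($u = 2 - \sqrt{-1 + 4} = 2 - \sqrt{3} \approx 0.26795$)
$K{\left(w \right)} = - \frac{17}{6} + \frac{\sqrt{3}}{4}$ ($K{\left(w \right)} = -1 - \left(\frac{4}{3} - \frac{2 - \sqrt{3}}{-4}\right) = -1 - \left(\frac{4}{3} - \left(2 - \sqrt{3}\right) \left(- \frac{1}{4}\right)\right) = -1 - \left(\frac{11}{6} - \frac{\sqrt{3}}{4}\right) = - \frac{17}{6} + \frac{\sqrt{3}}{4}$)
$R{\left(B,Z \right)} = 0$ ($R{\left(B,Z \right)} = 0 \left(- \frac{17}{6} + \frac{\sqrt{3}}{4}\right) = 0$)
$M{\left(o,H \right)} = 0$ ($M{\left(o,H \right)} = 0 o = 0$)
$M{\left(1509,X \right)} - 2653381 = 0 - 2653381 = -2653381$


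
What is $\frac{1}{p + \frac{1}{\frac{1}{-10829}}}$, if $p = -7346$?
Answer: $- \frac{1}{18175} \approx -5.5021 \cdot 10^{-5}$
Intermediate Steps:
$\frac{1}{p + \frac{1}{\frac{1}{-10829}}} = \frac{1}{-7346 + \frac{1}{\frac{1}{-10829}}} = \frac{1}{-7346 + \frac{1}{- \frac{1}{10829}}} = \frac{1}{-7346 - 10829} = \frac{1}{-18175} = - \frac{1}{18175}$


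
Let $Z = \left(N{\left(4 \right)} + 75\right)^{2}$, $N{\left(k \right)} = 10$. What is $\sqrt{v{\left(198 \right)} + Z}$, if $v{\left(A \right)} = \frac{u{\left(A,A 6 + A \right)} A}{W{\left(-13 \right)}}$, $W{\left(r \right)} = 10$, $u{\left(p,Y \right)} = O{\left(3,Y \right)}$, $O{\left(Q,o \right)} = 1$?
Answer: $\frac{8 \sqrt{2830}}{5} \approx 85.116$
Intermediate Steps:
$u{\left(p,Y \right)} = 1$
$Z = 7225$ ($Z = \left(10 + 75\right)^{2} = 85^{2} = 7225$)
$v{\left(A \right)} = \frac{A}{10}$ ($v{\left(A \right)} = \frac{1 A}{10} = A \frac{1}{10} = \frac{A}{10}$)
$\sqrt{v{\left(198 \right)} + Z} = \sqrt{\frac{1}{10} \cdot 198 + 7225} = \sqrt{\frac{99}{5} + 7225} = \sqrt{\frac{36224}{5}} = \frac{8 \sqrt{2830}}{5}$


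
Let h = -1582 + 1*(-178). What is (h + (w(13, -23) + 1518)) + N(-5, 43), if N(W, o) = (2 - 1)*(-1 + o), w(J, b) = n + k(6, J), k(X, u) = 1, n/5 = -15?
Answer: -274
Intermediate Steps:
n = -75 (n = 5*(-15) = -75)
h = -1760 (h = -1582 - 178 = -1760)
w(J, b) = -74 (w(J, b) = -75 + 1 = -74)
N(W, o) = -1 + o (N(W, o) = 1*(-1 + o) = -1 + o)
(h + (w(13, -23) + 1518)) + N(-5, 43) = (-1760 + (-74 + 1518)) + (-1 + 43) = (-1760 + 1444) + 42 = -316 + 42 = -274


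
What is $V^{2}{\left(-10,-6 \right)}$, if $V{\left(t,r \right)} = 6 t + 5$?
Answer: $3025$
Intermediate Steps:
$V{\left(t,r \right)} = 5 + 6 t$
$V^{2}{\left(-10,-6 \right)} = \left(5 + 6 \left(-10\right)\right)^{2} = \left(5 - 60\right)^{2} = \left(-55\right)^{2} = 3025$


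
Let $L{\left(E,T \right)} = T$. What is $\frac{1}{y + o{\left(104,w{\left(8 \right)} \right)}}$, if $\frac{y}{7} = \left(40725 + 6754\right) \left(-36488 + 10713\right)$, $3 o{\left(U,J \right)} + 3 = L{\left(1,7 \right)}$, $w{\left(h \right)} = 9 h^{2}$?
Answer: $- \frac{3}{25699195721} \approx -1.1674 \cdot 10^{-10}$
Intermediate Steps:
$o{\left(U,J \right)} = \frac{4}{3}$ ($o{\left(U,J \right)} = -1 + \frac{1}{3} \cdot 7 = -1 + \frac{7}{3} = \frac{4}{3}$)
$y = -8566398575$ ($y = 7 \left(40725 + 6754\right) \left(-36488 + 10713\right) = 7 \cdot 47479 \left(-25775\right) = 7 \left(-1223771225\right) = -8566398575$)
$\frac{1}{y + o{\left(104,w{\left(8 \right)} \right)}} = \frac{1}{-8566398575 + \frac{4}{3}} = \frac{1}{- \frac{25699195721}{3}} = - \frac{3}{25699195721}$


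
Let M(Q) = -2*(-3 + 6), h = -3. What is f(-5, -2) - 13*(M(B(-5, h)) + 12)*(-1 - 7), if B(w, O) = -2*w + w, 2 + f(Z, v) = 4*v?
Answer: 614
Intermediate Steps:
f(Z, v) = -2 + 4*v
B(w, O) = -w
M(Q) = -6 (M(Q) = -2*3 = -6)
f(-5, -2) - 13*(M(B(-5, h)) + 12)*(-1 - 7) = (-2 + 4*(-2)) - 13*(-6 + 12)*(-1 - 7) = (-2 - 8) - 78*(-8) = -10 - 13*(-48) = -10 + 624 = 614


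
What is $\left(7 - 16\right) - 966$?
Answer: $-975$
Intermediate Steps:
$\left(7 - 16\right) - 966 = -9 - 966 = -975$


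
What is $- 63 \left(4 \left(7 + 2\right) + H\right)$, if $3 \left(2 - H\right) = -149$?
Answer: $-5523$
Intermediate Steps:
$H = \frac{155}{3}$ ($H = 2 - - \frac{149}{3} = 2 + \frac{149}{3} = \frac{155}{3} \approx 51.667$)
$- 63 \left(4 \left(7 + 2\right) + H\right) = - 63 \left(4 \left(7 + 2\right) + \frac{155}{3}\right) = - 63 \left(4 \cdot 9 + \frac{155}{3}\right) = - 63 \left(36 + \frac{155}{3}\right) = \left(-63\right) \frac{263}{3} = -5523$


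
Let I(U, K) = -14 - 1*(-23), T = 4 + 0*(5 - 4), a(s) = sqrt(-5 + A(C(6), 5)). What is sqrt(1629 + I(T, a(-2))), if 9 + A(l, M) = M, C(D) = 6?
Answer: 3*sqrt(182) ≈ 40.472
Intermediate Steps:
A(l, M) = -9 + M
a(s) = 3*I (a(s) = sqrt(-5 + (-9 + 5)) = sqrt(-5 - 4) = sqrt(-9) = 3*I)
T = 4 (T = 4 + 0*1 = 4 + 0 = 4)
I(U, K) = 9 (I(U, K) = -14 + 23 = 9)
sqrt(1629 + I(T, a(-2))) = sqrt(1629 + 9) = sqrt(1638) = 3*sqrt(182)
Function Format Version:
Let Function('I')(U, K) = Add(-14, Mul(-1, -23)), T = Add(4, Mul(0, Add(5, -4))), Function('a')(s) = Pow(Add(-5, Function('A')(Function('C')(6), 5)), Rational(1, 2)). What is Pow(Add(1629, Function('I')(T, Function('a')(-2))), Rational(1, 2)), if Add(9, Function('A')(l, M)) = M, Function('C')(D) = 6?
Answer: Mul(3, Pow(182, Rational(1, 2))) ≈ 40.472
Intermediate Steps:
Function('A')(l, M) = Add(-9, M)
Function('a')(s) = Mul(3, I) (Function('a')(s) = Pow(Add(-5, Add(-9, 5)), Rational(1, 2)) = Pow(Add(-5, -4), Rational(1, 2)) = Pow(-9, Rational(1, 2)) = Mul(3, I))
T = 4 (T = Add(4, Mul(0, 1)) = Add(4, 0) = 4)
Function('I')(U, K) = 9 (Function('I')(U, K) = Add(-14, 23) = 9)
Pow(Add(1629, Function('I')(T, Function('a')(-2))), Rational(1, 2)) = Pow(Add(1629, 9), Rational(1, 2)) = Pow(1638, Rational(1, 2)) = Mul(3, Pow(182, Rational(1, 2)))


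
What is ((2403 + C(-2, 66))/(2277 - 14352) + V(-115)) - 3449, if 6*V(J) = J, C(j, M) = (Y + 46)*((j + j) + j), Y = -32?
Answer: -83760863/24150 ≈ -3468.4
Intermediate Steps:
C(j, M) = 42*j (C(j, M) = (-32 + 46)*((j + j) + j) = 14*(2*j + j) = 14*(3*j) = 42*j)
V(J) = J/6
((2403 + C(-2, 66))/(2277 - 14352) + V(-115)) - 3449 = ((2403 + 42*(-2))/(2277 - 14352) + (1/6)*(-115)) - 3449 = ((2403 - 84)/(-12075) - 115/6) - 3449 = (2319*(-1/12075) - 115/6) - 3449 = (-773/4025 - 115/6) - 3449 = -467513/24150 - 3449 = -83760863/24150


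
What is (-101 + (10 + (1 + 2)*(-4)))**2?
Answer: 10609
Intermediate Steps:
(-101 + (10 + (1 + 2)*(-4)))**2 = (-101 + (10 + 3*(-4)))**2 = (-101 + (10 - 12))**2 = (-101 - 2)**2 = (-103)**2 = 10609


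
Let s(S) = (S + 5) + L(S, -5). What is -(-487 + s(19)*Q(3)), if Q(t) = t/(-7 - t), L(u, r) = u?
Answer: 4999/10 ≈ 499.90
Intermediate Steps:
s(S) = 5 + 2*S (s(S) = (S + 5) + S = (5 + S) + S = 5 + 2*S)
-(-487 + s(19)*Q(3)) = -(-487 + (5 + 2*19)*(-1*3/(7 + 3))) = -(-487 + (5 + 38)*(-1*3/10)) = -(-487 + 43*(-1*3*⅒)) = -(-487 + 43*(-3/10)) = -(-487 - 129/10) = -1*(-4999/10) = 4999/10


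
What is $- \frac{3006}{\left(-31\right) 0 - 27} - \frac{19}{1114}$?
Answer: $\frac{372019}{3342} \approx 111.32$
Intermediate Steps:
$- \frac{3006}{\left(-31\right) 0 - 27} - \frac{19}{1114} = - \frac{3006}{0 - 27} - \frac{19}{1114} = - \frac{3006}{-27} - \frac{19}{1114} = \left(-3006\right) \left(- \frac{1}{27}\right) - \frac{19}{1114} = \frac{334}{3} - \frac{19}{1114} = \frac{372019}{3342}$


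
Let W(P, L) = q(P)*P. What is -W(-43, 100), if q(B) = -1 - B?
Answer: 1806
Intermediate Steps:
W(P, L) = P*(-1 - P) (W(P, L) = (-1 - P)*P = P*(-1 - P))
-W(-43, 100) = -(-1)*(-43)*(1 - 43) = -(-1)*(-43)*(-42) = -1*(-1806) = 1806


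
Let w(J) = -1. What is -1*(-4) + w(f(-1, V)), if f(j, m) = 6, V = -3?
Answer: 3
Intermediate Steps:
-1*(-4) + w(f(-1, V)) = -1*(-4) - 1 = 4 - 1 = 3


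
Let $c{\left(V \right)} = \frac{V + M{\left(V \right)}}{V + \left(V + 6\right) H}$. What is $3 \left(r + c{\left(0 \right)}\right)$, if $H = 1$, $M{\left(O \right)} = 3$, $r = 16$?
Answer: $\frac{99}{2} \approx 49.5$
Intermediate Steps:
$c{\left(V \right)} = \frac{3 + V}{6 + 2 V}$ ($c{\left(V \right)} = \frac{V + 3}{V + \left(V + 6\right) 1} = \frac{3 + V}{V + \left(6 + V\right) 1} = \frac{3 + V}{V + \left(6 + V\right)} = \frac{3 + V}{6 + 2 V}$)
$3 \left(r + c{\left(0 \right)}\right) = 3 \left(16 + \frac{1}{2}\right) = 3 \cdot \frac{33}{2} = \frac{99}{2}$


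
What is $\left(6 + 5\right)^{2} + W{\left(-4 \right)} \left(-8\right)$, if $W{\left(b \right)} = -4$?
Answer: $153$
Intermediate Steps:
$\left(6 + 5\right)^{2} + W{\left(-4 \right)} \left(-8\right) = \left(6 + 5\right)^{2} - -32 = 11^{2} + 32 = 121 + 32 = 153$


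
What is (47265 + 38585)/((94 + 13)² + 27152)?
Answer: 85850/38601 ≈ 2.2240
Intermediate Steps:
(47265 + 38585)/((94 + 13)² + 27152) = 85850/(107² + 27152) = 85850/(11449 + 27152) = 85850/38601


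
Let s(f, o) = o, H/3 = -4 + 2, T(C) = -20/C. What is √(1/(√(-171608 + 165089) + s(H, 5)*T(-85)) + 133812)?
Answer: √((2676257 + 2274804*I*√6519)/(20 + 17*I*√6519)) ≈ 365.8 - 0.e-5*I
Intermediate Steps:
H = -6 (H = 3*(-4 + 2) = 3*(-2) = -6)
√(1/(√(-171608 + 165089) + s(H, 5)*T(-85)) + 133812) = √(1/(√(-171608 + 165089) + 5*(-20/(-85))) + 133812) = √(1/(√(-6519) + 5*(-20*(-1/85))) + 133812) = √(1/(I*√6519 + 5*(4/17)) + 133812) = √(1/(I*√6519 + 20/17) + 133812) = √(1/(20/17 + I*√6519) + 133812) = √(133812 + 1/(20/17 + I*√6519))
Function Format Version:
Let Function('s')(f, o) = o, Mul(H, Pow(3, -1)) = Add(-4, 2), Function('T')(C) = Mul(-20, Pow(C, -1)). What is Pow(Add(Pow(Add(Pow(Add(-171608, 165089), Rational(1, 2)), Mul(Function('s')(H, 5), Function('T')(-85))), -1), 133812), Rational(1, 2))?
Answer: Pow(Mul(Pow(Add(20, Mul(17, I, Pow(6519, Rational(1, 2)))), -1), Add(2676257, Mul(2274804, I, Pow(6519, Rational(1, 2))))), Rational(1, 2)) ≈ Add(365.80, Mul(-0.e-5, I))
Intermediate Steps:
H = -6 (H = Mul(3, Add(-4, 2)) = Mul(3, -2) = -6)
Pow(Add(Pow(Add(Pow(Add(-171608, 165089), Rational(1, 2)), Mul(Function('s')(H, 5), Function('T')(-85))), -1), 133812), Rational(1, 2)) = Pow(Add(Pow(Add(Pow(Add(-171608, 165089), Rational(1, 2)), Mul(5, Mul(-20, Pow(-85, -1)))), -1), 133812), Rational(1, 2)) = Pow(Add(Pow(Add(Pow(-6519, Rational(1, 2)), Mul(5, Mul(-20, Rational(-1, 85)))), -1), 133812), Rational(1, 2)) = Pow(Add(Pow(Add(Mul(I, Pow(6519, Rational(1, 2))), Mul(5, Rational(4, 17))), -1), 133812), Rational(1, 2)) = Pow(Add(Pow(Add(Mul(I, Pow(6519, Rational(1, 2))), Rational(20, 17)), -1), 133812), Rational(1, 2)) = Pow(Add(Pow(Add(Rational(20, 17), Mul(I, Pow(6519, Rational(1, 2)))), -1), 133812), Rational(1, 2)) = Pow(Add(133812, Pow(Add(Rational(20, 17), Mul(I, Pow(6519, Rational(1, 2)))), -1)), Rational(1, 2))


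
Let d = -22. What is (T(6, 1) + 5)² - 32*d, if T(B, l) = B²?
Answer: 2385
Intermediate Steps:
(T(6, 1) + 5)² - 32*d = (6² + 5)² - 32*(-22) = (36 + 5)² + 704 = 41² + 704 = 1681 + 704 = 2385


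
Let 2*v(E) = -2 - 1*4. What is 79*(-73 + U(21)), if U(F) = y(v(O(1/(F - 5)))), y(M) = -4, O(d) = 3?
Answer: -6083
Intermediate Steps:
v(E) = -3 (v(E) = (-2 - 1*4)/2 = (-2 - 4)/2 = (½)*(-6) = -3)
U(F) = -4
79*(-73 + U(21)) = 79*(-73 - 4) = 79*(-77) = -6083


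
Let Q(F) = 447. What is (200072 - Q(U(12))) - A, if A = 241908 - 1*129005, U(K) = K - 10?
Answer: 86722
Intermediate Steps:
U(K) = -10 + K
A = 112903 (A = 241908 - 129005 = 112903)
(200072 - Q(U(12))) - A = (200072 - 1*447) - 1*112903 = (200072 - 447) - 112903 = 199625 - 112903 = 86722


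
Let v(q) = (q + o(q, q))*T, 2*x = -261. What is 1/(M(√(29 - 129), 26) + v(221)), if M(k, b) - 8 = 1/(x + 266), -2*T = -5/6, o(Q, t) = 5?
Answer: 1626/166135 ≈ 0.0097872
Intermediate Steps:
x = -261/2 (x = (½)*(-261) = -261/2 ≈ -130.50)
T = 5/12 (T = -(-5)/(2*6) = -½*(-⅚) = 5/12 ≈ 0.41667)
v(q) = 25/12 + 5*q/12 (v(q) = (q + 5)*(5/12) = (5 + q)*(5/12) = 25/12 + 5*q/12)
M(k, b) = 2170/271 (M(k, b) = 8 + 1/(-261/2 + 266) = 8 + 1/(271/2) = 8 + 2/271 = 2170/271)
1/(M(√(29 - 129), 26) + v(221)) = 1/(2170/271 + (25/12 + (5/12)*221)) = 1/(2170/271 + (25/12 + 1105/12)) = 1/(2170/271 + 565/6) = 1/(166135/1626) = 1626/166135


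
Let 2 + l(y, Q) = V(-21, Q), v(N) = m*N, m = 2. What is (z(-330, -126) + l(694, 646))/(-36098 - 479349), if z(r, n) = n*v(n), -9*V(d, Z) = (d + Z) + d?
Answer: -285146/4639023 ≈ -0.061467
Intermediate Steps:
V(d, Z) = -2*d/9 - Z/9 (V(d, Z) = -((d + Z) + d)/9 = -((Z + d) + d)/9 = -(Z + 2*d)/9 = -2*d/9 - Z/9)
v(N) = 2*N
z(r, n) = 2*n**2 (z(r, n) = n*(2*n) = 2*n**2)
l(y, Q) = 8/3 - Q/9 (l(y, Q) = -2 + (-2/9*(-21) - Q/9) = -2 + (14/3 - Q/9) = 8/3 - Q/9)
(z(-330, -126) + l(694, 646))/(-36098 - 479349) = (2*(-126)**2 + (8/3 - 1/9*646))/(-36098 - 479349) = (2*15876 + (8/3 - 646/9))/(-515447) = (31752 - 622/9)*(-1/515447) = (285146/9)*(-1/515447) = -285146/4639023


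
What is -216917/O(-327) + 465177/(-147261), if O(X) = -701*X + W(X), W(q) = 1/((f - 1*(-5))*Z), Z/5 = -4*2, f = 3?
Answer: -14781284379981/3600660990593 ≈ -4.1052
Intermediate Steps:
Z = -40 (Z = 5*(-4*2) = 5*(-8) = -40)
W(q) = -1/320 (W(q) = 1/((3 - 1*(-5))*(-40)) = 1/((3 + 5)*(-40)) = 1/(8*(-40)) = 1/(-320) = -1/320)
O(X) = -1/320 - 701*X (O(X) = -701*X - 1/320 = -1/320 - 701*X)
-216917/O(-327) + 465177/(-147261) = -216917/(-1/320 - 701*(-327)) + 465177/(-147261) = -216917/(-1/320 + 229227) + 465177*(-1/147261) = -216917/73352639/320 - 155059/49087 = -216917*320/73352639 - 155059/49087 = -69413440/73352639 - 155059/49087 = -14781284379981/3600660990593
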